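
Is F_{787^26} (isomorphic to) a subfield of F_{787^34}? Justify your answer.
No: F_{787^26} is not a subfield of F_{787^34}

F_{p^m} embeds in F_{p^n} iff m | n. Here 26 ∤ 34 (since 34 = 1·26 + 8 with remainder 8 ≠ 0), so F_{787^26} is not a subfield of F_{787^34}. Equivalently: if it were, the tower law would give 26 = [F_{787^26}:F_787] dividing [F_{787^34}:F_787] = 34, contradiction.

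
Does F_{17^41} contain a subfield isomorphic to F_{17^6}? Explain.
No: F_{17^6} is not a subfield of F_{17^41}

F_{p^m} embeds in F_{p^n} iff m | n. Here 6 ∤ 41 (since 41 = 6·6 + 5 with remainder 5 ≠ 0), so F_{17^6} is not a subfield of F_{17^41}. Equivalently: if it were, the tower law would give 6 = [F_{17^6}:F_17] dividing [F_{17^41}:F_17] = 41, contradiction.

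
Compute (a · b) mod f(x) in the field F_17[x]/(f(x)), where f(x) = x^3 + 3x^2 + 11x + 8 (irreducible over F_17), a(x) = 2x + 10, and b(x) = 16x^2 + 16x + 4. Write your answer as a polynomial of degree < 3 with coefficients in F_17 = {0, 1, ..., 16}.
a · b ≡ 11x^2 + 3x + 5 (mod f(x))

Multiply in F_17[x]: a(x)·b(x) = (2x + 10)·(16x^2 + 16x + 4) = 15x^3 + 5x^2 + 15x + 6. This has degree ≥ 3, so divide by f(x) over F_17: 15x^3 + 5x^2 + 15x + 6 = (15)·(x^3 + 3x^2 + 11x + 8) + (11x^2 + 3x + 5). Hence a·b ≡ 11x^2 + 3x + 5 (mod f). (F_17[x]/(f) is a field with 17^3 = 4913 elements since f is irreducible of degree 3.)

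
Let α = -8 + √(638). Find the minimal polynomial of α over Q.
m_α(x) = x^2 + 16x - 574

From α + 8 = √(638), squaring gives (α + 8)^2 = 638, i.e. α^2 + 16α + 64 = 638, so α^2 + 16α - 574 = 0. The discriminant of x^2 + 16x - 574 is (16)^2 - 4·(-574) = 256 + 2296 = 2552, and 4·(638) is not a perfect square in Q since 638 is squarefree and ≠ 1. Hence x^2 + 16x - 574 is irreducible over Q and is the minimal polynomial of α.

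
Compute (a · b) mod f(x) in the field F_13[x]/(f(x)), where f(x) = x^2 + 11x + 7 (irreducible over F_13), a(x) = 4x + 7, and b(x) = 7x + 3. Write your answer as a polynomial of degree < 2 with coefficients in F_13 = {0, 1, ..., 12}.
a · b ≡ 7 (mod f(x))

Multiply in F_13[x]: a(x)·b(x) = (4x + 7)·(7x + 3) = 2x^2 + 9x + 8. This has degree ≥ 2, so divide by f(x) over F_13: 2x^2 + 9x + 8 = (2)·(x^2 + 11x + 7) + (7). Hence a·b ≡ 7 (mod f). (F_13[x]/(f) is a field with 13^2 = 169 elements since f is irreducible of degree 2.)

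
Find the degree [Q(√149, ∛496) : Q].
[Q(√149, ∛496) : Q] = 6

Let L = Q(√149, ∛496). Since Q(√149) ⊂ L and [Q(√149):Q] = 2, the tower law gives 2 | [L:Q]. Likewise Q(∛496) ⊂ L with [Q(∛496):Q] = 3 (because 496 is not a perfect cube), so 3 | [L:Q]. As gcd(2,3) = 1, [L:Q] is divisible by 6. Conversely L is generated over Q by √149 and ∛496, so [L:Q] ≤ 2·3 = 6. Therefore [Q(√149, ∛496) : Q] = 6.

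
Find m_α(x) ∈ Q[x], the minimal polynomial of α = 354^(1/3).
m_α(x) = x^3 - 354

α satisfies α^3 = 354, so x^3 - 354 annihilates α. By the rational root test, a rational root p/q (in lowest terms) of x^3 - 354 would satisfy p^3 = 354 q^3, forcing q = 1 and p^3 = 354; but 354 is not a perfect cube, contradiction. A monic cubic over Q with no rational root is irreducible (any nontrivial factorization would include a linear factor). Hence x^3 - 354 is the minimal polynomial of α, and in particular [Q(α):Q] = 3.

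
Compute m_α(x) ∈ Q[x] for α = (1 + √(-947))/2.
m_α(x) = x^2 - x + 237

From 2α - 1 = √(-947), squaring gives (2α - 1)^2 = -947, i.e. 4α^2 - 4α + 1 = -947, so α^2 - α + (1 + 947)/4 = 0. Since -947 ≡ 1 (mod 4), (1 + 947)/4 = 237 ∈ Z. The polynomial x^2 - x + 237 has discriminant 1 - 4·(237) = -947, which is not a perfect square in Q (d = -947 is squarefree and ≠ 1), so x^2 - x + 237 is irreducible over Q. It is the minimal polynomial of α.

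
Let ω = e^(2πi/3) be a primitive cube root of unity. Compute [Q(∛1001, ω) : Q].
[Q(∛1001, ω) : Q] = 6

[Q(∛1001):Q] = 3 (min poly x^3 - 1001, irreducible since 1001 is not a perfect cube). [Q(ω):Q] = 2 (min poly x^2 + x + 1). Since Q(∛1001) ⊂ R and ω ∉ R, we have ω ∉ Q(∛1001), so x^2 + x + 1 remains irreducible over Q(∛1001) and [Q(∛1001, ω) : Q(∛1001)] = 2. By the tower law, [Q(∛1001, ω) : Q] = 3 · 2 = 6. (In fact Q(∛1001, ω) is the splitting field of x^3 - 1001 over Q.)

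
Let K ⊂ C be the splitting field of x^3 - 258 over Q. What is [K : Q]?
[K : Q] = 6

The roots of x^3 - 258 are ∛258, ω∛258, ω^2∛258 where ω = e^(2πi/3) is a primitive cube root of unity, so K = Q(∛258, ω). Now [Q(∛258):Q] = 3 (since 258 is not a perfect cube, x^3 - 258 is irreducible) and [Q(ω):Q] = 2. Both 2 and 3 divide [K:Q], and [K:Q] ≤ 3·2 = 6, so [K:Q] = 6. (Equivalently: Q(∛258) ⊂ R but ω ∉ R, so [K : Q(∛258)] = 2.)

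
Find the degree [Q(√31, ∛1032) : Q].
[Q(√31, ∛1032) : Q] = 6

Let L = Q(√31, ∛1032). Since Q(√31) ⊂ L and [Q(√31):Q] = 2, the tower law gives 2 | [L:Q]. Likewise Q(∛1032) ⊂ L with [Q(∛1032):Q] = 3 (because 1032 is not a perfect cube), so 3 | [L:Q]. As gcd(2,3) = 1, [L:Q] is divisible by 6. Conversely L is generated over Q by √31 and ∛1032, so [L:Q] ≤ 2·3 = 6. Therefore [Q(√31, ∛1032) : Q] = 6.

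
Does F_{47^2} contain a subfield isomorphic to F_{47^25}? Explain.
No: F_{47^25} is not a subfield of F_{47^2}

F_{p^m} embeds in F_{p^n} iff m | n. Here 25 ∤ 2 (since 2 = 0·25 + 2 with remainder 2 ≠ 0), so F_{47^25} is not a subfield of F_{47^2}. Equivalently: if it were, the tower law would give 25 = [F_{47^25}:F_47] dividing [F_{47^2}:F_47] = 2, contradiction.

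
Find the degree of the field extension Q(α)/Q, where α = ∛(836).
[Q(α):Q] = 3

The minimal polynomial of α is x^3 - 836, irreducible over Q since 836 is not a perfect cube (so x^3 - 836 has no rational root). Hence [Q(α):Q] = deg(m_α) = 3.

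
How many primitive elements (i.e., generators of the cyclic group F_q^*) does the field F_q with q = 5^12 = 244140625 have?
There are φ(244140624) = 62208000 primitive elements

F_q^* is cyclic of order q - 1 = 244140624. A cyclic group of order m has exactly φ(m) generators. Here m = 244140624 = 2^4 · 3^2 · 7 · 13 · 31 · 601, so the number of primitive elements is φ(244140624) = 62208000.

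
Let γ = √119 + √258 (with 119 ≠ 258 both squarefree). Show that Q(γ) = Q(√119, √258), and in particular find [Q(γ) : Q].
[Q(γ) : Q] = 4 (equivalently, Q(γ) = Q(√119, √258))

Obviously Q(γ) ⊆ Q(√119, √258), and [Q(√119, √258):Q] = 4 (since 119, 258 are distinct squarefree integers > 1 with 30702 not a perfect square). To show equality we compute the minimal polynomial of γ. From γ = √119 + √258: γ^2 = 119 + 2√(30702) + 258 = 377 + 2√(30702), so γ^2 - 377 = 2√(30702); squaring, (γ^2 - 377)^2 = 4·30702, i.e. γ^4 - 754γ^2 + 142129 - 122808 = 0, i.e. γ^4 - 754γ^2 + 19321 = 0. So γ is a root of x^4 - 754x^2 + 19321. This polynomial is irreducible over Q: it has no rational root (each ±√119 ± √258 is irrational), and any factorization into two quadratics over Q would force √(30702) ∈ Q (pairing opposite roots) or √119, √258 ∈ Q (other pairings), all impossible. Hence [Q(γ):Q] = 4 = [Q(√119, √258):Q], so Q(γ) = Q(√119, √258).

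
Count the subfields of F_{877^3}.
F_{877^3} has 2 subfields

The subfields of F_{p^n} are exactly the fields F_{p^d} for d | n (each is the fixed field of the unique index-d subgroup of Gal(F_{p^n}/F_p) ≅ Z/nZ). The divisors of n = 3 are {1, 3}, giving 2 subfields: F_{877^1}, F_{877^3}.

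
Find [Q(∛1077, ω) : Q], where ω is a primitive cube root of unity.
[Q(∛1077, ω) : Q] = 6

[Q(∛1077):Q] = 3 (min poly x^3 - 1077, irreducible since 1077 is not a perfect cube). [Q(ω):Q] = 2 (min poly x^2 + x + 1). Since Q(∛1077) ⊂ R and ω ∉ R, we have ω ∉ Q(∛1077), so x^2 + x + 1 remains irreducible over Q(∛1077) and [Q(∛1077, ω) : Q(∛1077)] = 2. By the tower law, [Q(∛1077, ω) : Q] = 3 · 2 = 6. (In fact Q(∛1077, ω) is the splitting field of x^3 - 1077 over Q.)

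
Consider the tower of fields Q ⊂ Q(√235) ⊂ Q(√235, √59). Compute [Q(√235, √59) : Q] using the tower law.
[Q(√235, √59) : Q] = 4

[Q(√235):Q] = 2 (min poly x^2 - 235, irreducible since 235 is squarefree > 1). For the top step, suppose √59 ∈ Q(√235), say √59 = c + d√235 with c, d ∈ Q. Squaring: 59 = c^2 + 235d^2 + 2cd√235. Since √235 ∉ Q this forces 2cd = 0. If d = 0 then √59 = c ∈ Q, contradicting 59 squarefree > 1. If c = 0 then 59 = 235d^2, so 235·59 = (235d)^2 is a perfect square in Q — but 235·59 = 13865 is not a perfect square (since 235 and 59 are distinct squarefree integers). Contradiction. Hence √59 ∉ Q(√235), so x^2 - 59 stays irreducible over Q(√235) and [Q(√235, √59) : Q(√235)] = 2. By the tower law, [Q(√235, √59) : Q] = 2 · 2 = 4.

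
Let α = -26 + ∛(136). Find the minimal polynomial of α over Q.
m_α(x) = x^3 + 78x^2 + 2028x + 17440

Set β = α + 26 = ∛(136), so β^3 = 136. Then (α + 26)^3 - 136 = 0, i.e. α is a root of g(x) = (x + 26)^3 - 136 = x^3 + 78x^2 + 2028x + 17440. Since g(x) = h(x + 26) where h(x) = x^3 - 136, and h is irreducible over Q (because 136 is not a perfect cube, so h has no rational root, and a monic cubic with no rational root is irreducible), g is also irreducible (irreducibility is preserved under the substitution x → x + 26). Hence m_α(x) = x^3 + 78x^2 + 2028x + 17440.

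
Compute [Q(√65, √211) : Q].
[Q(√65, √211) : Q] = 4

[Q(√65):Q] = 2 (min poly x^2 - 65, irreducible since 65 is squarefree > 1). For the top step, suppose √211 ∈ Q(√65), say √211 = c + d√65 with c, d ∈ Q. Squaring: 211 = c^2 + 65d^2 + 2cd√65. Since √65 ∉ Q this forces 2cd = 0. If d = 0 then √211 = c ∈ Q, contradicting 211 squarefree > 1. If c = 0 then 211 = 65d^2, so 65·211 = (65d)^2 is a perfect square in Q — but 65·211 = 13715 is not a perfect square (since 65 and 211 are distinct squarefree integers). Contradiction. Hence √211 ∉ Q(√65), so x^2 - 211 stays irreducible over Q(√65) and [Q(√65, √211) : Q(√65)] = 2. By the tower law, [Q(√65, √211) : Q] = 2 · 2 = 4.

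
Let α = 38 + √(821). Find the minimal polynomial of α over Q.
m_α(x) = x^2 - 76x + 623

From α - 38 = √(821), squaring gives (α - 38)^2 = 821, i.e. α^2 - 76α + 1444 = 821, so α^2 - 76α + 623 = 0. The discriminant of x^2 - 76x + 623 is (-76)^2 - 4·(623) = 5776 - 2492 = 3284, and 4·(821) is not a perfect square in Q since 821 is squarefree and ≠ 1. Hence x^2 - 76x + 623 is irreducible over Q and is the minimal polynomial of α.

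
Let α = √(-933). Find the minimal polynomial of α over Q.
m_α(x) = x^2 + 933

α satisfies α^2 + 933 = 0, so x^2 + 933 annihilates α. Since d = -933 is squarefree and ≠ 1, it is not a perfect square in Q, so x^2 + 933 has no rational root and is therefore irreducible over Q (a degree-2 polynomial over a field is irreducible iff it has no root). Hence m_α(x) = x^2 + 933.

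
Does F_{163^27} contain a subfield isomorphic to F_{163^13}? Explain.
No: F_{163^13} is not a subfield of F_{163^27}

F_{p^m} embeds in F_{p^n} iff m | n. Here 13 ∤ 27 (since 27 = 2·13 + 1 with remainder 1 ≠ 0), so F_{163^13} is not a subfield of F_{163^27}. Equivalently: if it were, the tower law would give 13 = [F_{163^13}:F_163] dividing [F_{163^27}:F_163] = 27, contradiction.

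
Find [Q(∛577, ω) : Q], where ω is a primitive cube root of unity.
[Q(∛577, ω) : Q] = 6

[Q(∛577):Q] = 3 (min poly x^3 - 577, irreducible since 577 is not a perfect cube). [Q(ω):Q] = 2 (min poly x^2 + x + 1). Since Q(∛577) ⊂ R and ω ∉ R, we have ω ∉ Q(∛577), so x^2 + x + 1 remains irreducible over Q(∛577) and [Q(∛577, ω) : Q(∛577)] = 2. By the tower law, [Q(∛577, ω) : Q] = 3 · 2 = 6. (In fact Q(∛577, ω) is the splitting field of x^3 - 577 over Q.)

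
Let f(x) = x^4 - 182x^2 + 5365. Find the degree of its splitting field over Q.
[K : Q] = 4

Solving the quadratic in x^2: x^2 = (182 ± √(182^2 - 4·5365))/2 = (182 ± √11664)/2 = (182 ± 108)/2, giving x^2 = 37 or x^2 = 145. So f(x) = (x^2 - 37)(x^2 - 145) and the roots of f are ±√37, ±√145. Hence the splitting field is K = Q(√37, √145). Since 37 and 145 are distinct squarefree integers > 1, their product 5365 is not a perfect square, so √145 ∉ Q(√37). By the tower law [K:Q] = [Q(√37,√145):Q(√37)] · [Q(√37):Q] = 2 · 2 = 4.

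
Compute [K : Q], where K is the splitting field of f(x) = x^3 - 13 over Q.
[K : Q] = 6

The roots of x^3 - 13 are ∛13, ω∛13, ω^2∛13 where ω = e^(2πi/3) is a primitive cube root of unity, so K = Q(∛13, ω). Now [Q(∛13):Q] = 3 (since 13 is not a perfect cube, x^3 - 13 is irreducible) and [Q(ω):Q] = 2. Both 2 and 3 divide [K:Q], and [K:Q] ≤ 3·2 = 6, so [K:Q] = 6. (Equivalently: Q(∛13) ⊂ R but ω ∉ R, so [K : Q(∛13)] = 2.)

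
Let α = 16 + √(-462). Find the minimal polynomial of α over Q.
m_α(x) = x^2 - 32x + 718

From α - 16 = √(-462), squaring gives (α - 16)^2 = -462, i.e. α^2 - 32α + 256 = -462, so α^2 - 32α + 718 = 0. The discriminant of x^2 - 32x + 718 is (-32)^2 - 4·(718) = 1024 - 2872 = -1848, and 4·(-462) is not a perfect square in Q since -462 is squarefree and ≠ 1. Hence x^2 - 32x + 718 is irreducible over Q and is the minimal polynomial of α.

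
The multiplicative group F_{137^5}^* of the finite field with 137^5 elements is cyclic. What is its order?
|F_{137^5}^*| = 48261724456

F_{137^5} has 137^5 = 48261724457 elements; its multiplicative group consists of all nonzero elements, so |F_{137^5}^*| = 48261724457 - 1 = 48261724456. (It is cyclic since any finite subgroup of the multiplicative group of a field is cyclic.)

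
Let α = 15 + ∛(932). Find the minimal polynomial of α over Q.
m_α(x) = x^3 - 45x^2 + 675x - 4307

Set β = α - 15 = ∛(932), so β^3 = 932. Then (α - 15)^3 - 932 = 0, i.e. α is a root of g(x) = (x - 15)^3 - 932 = x^3 - 45x^2 + 675x - 4307. Since g(x) = h(x - 15) where h(x) = x^3 - 932, and h is irreducible over Q (because 932 is not a perfect cube, so h has no rational root, and a monic cubic with no rational root is irreducible), g is also irreducible (irreducibility is preserved under the substitution x → x - 15). Hence m_α(x) = x^3 - 45x^2 + 675x - 4307.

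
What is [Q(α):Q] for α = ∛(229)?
[Q(α):Q] = 3

The minimal polynomial of α is x^3 - 229, irreducible over Q since 229 is not a perfect cube (so x^3 - 229 has no rational root). Hence [Q(α):Q] = deg(m_α) = 3.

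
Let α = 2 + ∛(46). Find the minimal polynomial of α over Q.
m_α(x) = x^3 - 6x^2 + 12x - 54

Set β = α - 2 = ∛(46), so β^3 = 46. Then (α - 2)^3 - 46 = 0, i.e. α is a root of g(x) = (x - 2)^3 - 46 = x^3 - 6x^2 + 12x - 54. Since g(x) = h(x - 2) where h(x) = x^3 - 46, and h is irreducible over Q (because 46 is not a perfect cube, so h has no rational root, and a monic cubic with no rational root is irreducible), g is also irreducible (irreducibility is preserved under the substitution x → x - 2). Hence m_α(x) = x^3 - 6x^2 + 12x - 54.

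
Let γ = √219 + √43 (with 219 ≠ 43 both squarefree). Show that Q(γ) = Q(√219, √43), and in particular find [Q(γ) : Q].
[Q(γ) : Q] = 4 (equivalently, Q(γ) = Q(√219, √43))

Obviously Q(γ) ⊆ Q(√219, √43), and [Q(√219, √43):Q] = 4 (since 219, 43 are distinct squarefree integers > 1 with 9417 not a perfect square). To show equality we compute the minimal polynomial of γ. From γ = √219 + √43: γ^2 = 219 + 2√(9417) + 43 = 262 + 2√(9417), so γ^2 - 262 = 2√(9417); squaring, (γ^2 - 262)^2 = 4·9417, i.e. γ^4 - 524γ^2 + 68644 - 37668 = 0, i.e. γ^4 - 524γ^2 + 30976 = 0. So γ is a root of x^4 - 524x^2 + 30976. This polynomial is irreducible over Q: it has no rational root (each ±√219 ± √43 is irrational), and any factorization into two quadratics over Q would force √(9417) ∈ Q (pairing opposite roots) or √219, √43 ∈ Q (other pairings), all impossible. Hence [Q(γ):Q] = 4 = [Q(√219, √43):Q], so Q(γ) = Q(√219, √43).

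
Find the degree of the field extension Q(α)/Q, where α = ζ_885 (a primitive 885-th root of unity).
[Q(α):Q] = 464

The minimal polynomial of ζ_885 over Q is the 885-th cyclotomic polynomial Φ_885(x), which is irreducible over Q and has degree φ(885) = 464. Hence [Q(α):Q] = φ(885) = 464.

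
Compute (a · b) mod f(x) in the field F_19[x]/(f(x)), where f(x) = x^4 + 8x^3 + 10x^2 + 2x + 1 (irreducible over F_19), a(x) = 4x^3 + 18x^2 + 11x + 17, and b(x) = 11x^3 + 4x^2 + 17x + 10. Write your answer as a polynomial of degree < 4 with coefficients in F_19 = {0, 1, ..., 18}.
a · b ≡ 17x^3 + 5x^2 + 17x + 5 (mod f(x))

Multiply in F_19[x]: a(x)·b(x) = (4x^3 + 18x^2 + 11x + 17)·(11x^3 + 4x^2 + 17x + 10) = 6x^6 + 5x^5 + 14x^4 + 7x^3 + 17x^2 + 18. This has degree ≥ 4, so divide by f(x) over F_19: 6x^6 + 5x^5 + 14x^4 + 7x^3 + 17x^2 + 18 = (6x^2 + 14x + 13)·(x^4 + 8x^3 + 10x^2 + 2x + 1) + (17x^3 + 5x^2 + 17x + 5). Hence a·b ≡ 17x^3 + 5x^2 + 17x + 5 (mod f). (F_19[x]/(f) is a field with 19^4 = 130321 elements since f is irreducible of degree 4.)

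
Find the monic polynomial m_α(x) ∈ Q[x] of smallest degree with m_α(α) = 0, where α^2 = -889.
m_α(x) = x^2 + 889

α satisfies α^2 + 889 = 0, so x^2 + 889 annihilates α. Since d = -889 is squarefree and ≠ 1, it is not a perfect square in Q, so x^2 + 889 has no rational root and is therefore irreducible over Q (a degree-2 polynomial over a field is irreducible iff it has no root). Hence m_α(x) = x^2 + 889.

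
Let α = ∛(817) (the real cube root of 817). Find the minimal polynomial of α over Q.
m_α(x) = x^3 - 817

α satisfies α^3 = 817, so x^3 - 817 annihilates α. By the rational root test, a rational root p/q (in lowest terms) of x^3 - 817 would satisfy p^3 = 817 q^3, forcing q = 1 and p^3 = 817; but 817 is not a perfect cube, contradiction. A monic cubic over Q with no rational root is irreducible (any nontrivial factorization would include a linear factor). Hence x^3 - 817 is the minimal polynomial of α, and in particular [Q(α):Q] = 3.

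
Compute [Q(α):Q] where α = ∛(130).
[Q(α):Q] = 3

The minimal polynomial of α is x^3 - 130, irreducible over Q since 130 is not a perfect cube (so x^3 - 130 has no rational root). Hence [Q(α):Q] = deg(m_α) = 3.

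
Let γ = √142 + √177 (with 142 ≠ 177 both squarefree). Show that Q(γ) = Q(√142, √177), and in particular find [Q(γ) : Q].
[Q(γ) : Q] = 4 (equivalently, Q(γ) = Q(√142, √177))

Obviously Q(γ) ⊆ Q(√142, √177), and [Q(√142, √177):Q] = 4 (since 142, 177 are distinct squarefree integers > 1 with 25134 not a perfect square). To show equality we compute the minimal polynomial of γ. From γ = √142 + √177: γ^2 = 142 + 2√(25134) + 177 = 319 + 2√(25134), so γ^2 - 319 = 2√(25134); squaring, (γ^2 - 319)^2 = 4·25134, i.e. γ^4 - 638γ^2 + 101761 - 100536 = 0, i.e. γ^4 - 638γ^2 + 1225 = 0. So γ is a root of x^4 - 638x^2 + 1225. This polynomial is irreducible over Q: it has no rational root (each ±√142 ± √177 is irrational), and any factorization into two quadratics over Q would force √(25134) ∈ Q (pairing opposite roots) or √142, √177 ∈ Q (other pairings), all impossible. Hence [Q(γ):Q] = 4 = [Q(√142, √177):Q], so Q(γ) = Q(√142, √177).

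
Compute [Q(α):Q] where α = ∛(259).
[Q(α):Q] = 3

The minimal polynomial of α is x^3 - 259, irreducible over Q since 259 is not a perfect cube (so x^3 - 259 has no rational root). Hence [Q(α):Q] = deg(m_α) = 3.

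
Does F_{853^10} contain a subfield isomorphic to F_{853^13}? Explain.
No: F_{853^13} is not a subfield of F_{853^10}

F_{p^m} embeds in F_{p^n} iff m | n. Here 13 ∤ 10 (since 10 = 0·13 + 10 with remainder 10 ≠ 0), so F_{853^13} is not a subfield of F_{853^10}. Equivalently: if it were, the tower law would give 13 = [F_{853^13}:F_853] dividing [F_{853^10}:F_853] = 10, contradiction.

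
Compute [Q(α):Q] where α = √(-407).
[Q(α):Q] = 2

[Q(α):Q] equals the degree of the minimal polynomial of α. Here α^2 = -407 and x^2 + 407 is irreducible (d = -407 is squarefree, ≠ 1, hence not a square), so deg(m_α) = 2. Thus [Q(α):Q] = 2.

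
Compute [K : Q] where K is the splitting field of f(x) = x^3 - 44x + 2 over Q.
[K : Q] = 6

By the rational root test, any rational root of the monic integer polynomial f(x) = x^3 - 44x + 2 must be an integer dividing the constant term 2, i.e. one of ±{1, 2}. Evaluating: f(1) = -41, f(-1) = 45, f(2) = -78, f(-2) = 82; none is 0, so f has no rational root and is therefore irreducible over Q (a cubic with no linear factor over a field is irreducible). For an irreducible cubic, the Galois group is A_3 or S_3 according as the discriminant disc(f) = -4a^3 - 27b^2 = -4·(-44)^3 - 27·(2)^2 = 340628 is or is not a square in Q. Here disc(f) = 340628 is not a perfect square in Q, so the Galois group of f over Q is not contained in A_3 and must be all of S_3. The splitting field has degree |S_3| = 6 over Q, so [K : Q] = 6.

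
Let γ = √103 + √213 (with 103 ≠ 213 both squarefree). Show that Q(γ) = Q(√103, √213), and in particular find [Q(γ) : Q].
[Q(γ) : Q] = 4 (equivalently, Q(γ) = Q(√103, √213))

Obviously Q(γ) ⊆ Q(√103, √213), and [Q(√103, √213):Q] = 4 (since 103, 213 are distinct squarefree integers > 1 with 21939 not a perfect square). To show equality we compute the minimal polynomial of γ. From γ = √103 + √213: γ^2 = 103 + 2√(21939) + 213 = 316 + 2√(21939), so γ^2 - 316 = 2√(21939); squaring, (γ^2 - 316)^2 = 4·21939, i.e. γ^4 - 632γ^2 + 99856 - 87756 = 0, i.e. γ^4 - 632γ^2 + 12100 = 0. So γ is a root of x^4 - 632x^2 + 12100. This polynomial is irreducible over Q: it has no rational root (each ±√103 ± √213 is irrational), and any factorization into two quadratics over Q would force √(21939) ∈ Q (pairing opposite roots) or √103, √213 ∈ Q (other pairings), all impossible. Hence [Q(γ):Q] = 4 = [Q(√103, √213):Q], so Q(γ) = Q(√103, √213).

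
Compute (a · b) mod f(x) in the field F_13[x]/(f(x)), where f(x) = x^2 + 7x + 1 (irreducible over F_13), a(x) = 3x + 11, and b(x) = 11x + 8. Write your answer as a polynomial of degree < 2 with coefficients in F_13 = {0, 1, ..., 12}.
a · b ≡ 5x + 3 (mod f(x))

Multiply in F_13[x]: a(x)·b(x) = (3x + 11)·(11x + 8) = 7x^2 + 2x + 10. This has degree ≥ 2, so divide by f(x) over F_13: 7x^2 + 2x + 10 = (7)·(x^2 + 7x + 1) + (5x + 3). Hence a·b ≡ 5x + 3 (mod f). (F_13[x]/(f) is a field with 13^2 = 169 elements since f is irreducible of degree 2.)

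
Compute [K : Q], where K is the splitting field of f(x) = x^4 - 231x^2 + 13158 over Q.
[K : Q] = 4

Solving the quadratic in x^2: x^2 = (231 ± √(231^2 - 4·13158))/2 = (231 ± √729)/2 = (231 ± 27)/2, giving x^2 = 102 or x^2 = 129. So f(x) = (x^2 - 102)(x^2 - 129) and the roots of f are ±√102, ±√129. Hence the splitting field is K = Q(√102, √129). Since 102 and 129 are distinct squarefree integers > 1, their product 13158 is not a perfect square, so √129 ∉ Q(√102). By the tower law [K:Q] = [Q(√102,√129):Q(√102)] · [Q(√102):Q] = 2 · 2 = 4.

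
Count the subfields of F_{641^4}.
F_{641^4} has 3 subfields

The subfields of F_{p^n} are exactly the fields F_{p^d} for d | n (each is the fixed field of the unique index-d subgroup of Gal(F_{p^n}/F_p) ≅ Z/nZ). The divisors of n = 4 are {1, 2, 4}, giving 3 subfields: F_{641^1}, F_{641^2}, F_{641^4}.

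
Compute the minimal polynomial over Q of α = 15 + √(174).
m_α(x) = x^2 - 30x + 51

From α - 15 = √(174), squaring gives (α - 15)^2 = 174, i.e. α^2 - 30α + 225 = 174, so α^2 - 30α + 51 = 0. The discriminant of x^2 - 30x + 51 is (-30)^2 - 4·(51) = 900 - 204 = 696, and 4·(174) is not a perfect square in Q since 174 is squarefree and ≠ 1. Hence x^2 - 30x + 51 is irreducible over Q and is the minimal polynomial of α.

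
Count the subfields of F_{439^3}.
F_{439^3} has 2 subfields

The subfields of F_{p^n} are exactly the fields F_{p^d} for d | n (each is the fixed field of the unique index-d subgroup of Gal(F_{p^n}/F_p) ≅ Z/nZ). The divisors of n = 3 are {1, 3}, giving 2 subfields: F_{439^1}, F_{439^3}.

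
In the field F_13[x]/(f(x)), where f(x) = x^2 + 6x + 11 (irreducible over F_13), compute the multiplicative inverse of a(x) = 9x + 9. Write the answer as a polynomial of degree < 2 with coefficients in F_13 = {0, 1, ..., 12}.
a(x)^(-1) ≡ 6x + 4 (mod f(x))

Since f is irreducible over F_13, F_13[x]/(f) is a field and a(x) ≠ 0 has an inverse. Apply the extended Euclidean algorithm to f(x) and a(x) in F_13[x]: f(x) = (3x + 2)·a(x) + (6). The last nonzero remainder is the constant 6 = gcd(f, a) in F_13. Back-substituting through the division chain expresses 6 = s(x)·a(x) + t(x)·f(x) with s(x) ≡ 10x + 11 (mod f), so (10x + 11)·a(x) ≡ 6 (mod f). Multiplying by 6^(-1) ≡ 11 in F_13 gives a(x)^(-1) ≡ 11·(10x + 11) ≡ 6x + 4 (mod f). Check: (9x + 9)·(6x + 4) = 2x^2 + 12x + 10 ≡ 1 (mod x^2 + 6x + 11).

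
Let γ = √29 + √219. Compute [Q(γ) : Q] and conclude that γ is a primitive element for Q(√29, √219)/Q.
[Q(γ) : Q] = 4 (equivalently, Q(γ) = Q(√29, √219))

Obviously Q(γ) ⊆ Q(√29, √219), and [Q(√29, √219):Q] = 4 (since 29, 219 are distinct squarefree integers > 1 with 6351 not a perfect square). To show equality we compute the minimal polynomial of γ. From γ = √29 + √219: γ^2 = 29 + 2√(6351) + 219 = 248 + 2√(6351), so γ^2 - 248 = 2√(6351); squaring, (γ^2 - 248)^2 = 4·6351, i.e. γ^4 - 496γ^2 + 61504 - 25404 = 0, i.e. γ^4 - 496γ^2 + 36100 = 0. So γ is a root of x^4 - 496x^2 + 36100. This polynomial is irreducible over Q: it has no rational root (each ±√29 ± √219 is irrational), and any factorization into two quadratics over Q would force √(6351) ∈ Q (pairing opposite roots) or √29, √219 ∈ Q (other pairings), all impossible. Hence [Q(γ):Q] = 4 = [Q(√29, √219):Q], so Q(γ) = Q(√29, √219).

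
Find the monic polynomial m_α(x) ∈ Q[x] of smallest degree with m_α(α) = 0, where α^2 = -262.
m_α(x) = x^2 + 262

α satisfies α^2 + 262 = 0, so x^2 + 262 annihilates α. Since d = -262 is squarefree and ≠ 1, it is not a perfect square in Q, so x^2 + 262 has no rational root and is therefore irreducible over Q (a degree-2 polynomial over a field is irreducible iff it has no root). Hence m_α(x) = x^2 + 262.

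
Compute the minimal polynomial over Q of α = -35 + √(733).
m_α(x) = x^2 + 70x + 492

From α + 35 = √(733), squaring gives (α + 35)^2 = 733, i.e. α^2 + 70α + 1225 = 733, so α^2 + 70α + 492 = 0. The discriminant of x^2 + 70x + 492 is (70)^2 - 4·(492) = 4900 - 1968 = 2932, and 4·(733) is not a perfect square in Q since 733 is squarefree and ≠ 1. Hence x^2 + 70x + 492 is irreducible over Q and is the minimal polynomial of α.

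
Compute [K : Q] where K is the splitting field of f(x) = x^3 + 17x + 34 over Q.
[K : Q] = 6

By the rational root test, any rational root of the monic integer polynomial f(x) = x^3 + 17x + 34 must be an integer dividing the constant term 34, i.e. one of ±{1, 2, 17, 34}. Evaluating: f(1) = 52, f(-1) = 16, f(2) = 76, f(-2) = -8, f(17) = 5236, f(-17) = -5168, f(34) = 39916, f(-34) = -39848; none is 0, so f has no rational root and is therefore irreducible over Q (a cubic with no linear factor over a field is irreducible). For an irreducible cubic, the Galois group is A_3 or S_3 according as the discriminant disc(f) = -4a^3 - 27b^2 = -4·(17)^3 - 27·(34)^2 = -50864 is or is not a square in Q. Here disc(f) = -50864 is not a perfect square in Q, so the Galois group of f over Q is not contained in A_3 and must be all of S_3. The splitting field has degree |S_3| = 6 over Q, so [K : Q] = 6.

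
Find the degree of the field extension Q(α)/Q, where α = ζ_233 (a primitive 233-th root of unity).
[Q(α):Q] = 232

The minimal polynomial of ζ_233 over Q is the 233-th cyclotomic polynomial Φ_233(x), which is irreducible over Q and has degree φ(233) = 232. Hence [Q(α):Q] = φ(233) = 232.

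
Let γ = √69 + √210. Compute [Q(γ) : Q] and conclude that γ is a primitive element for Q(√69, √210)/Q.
[Q(γ) : Q] = 4 (equivalently, Q(γ) = Q(√69, √210))

Obviously Q(γ) ⊆ Q(√69, √210), and [Q(√69, √210):Q] = 4 (since 69, 210 are distinct squarefree integers > 1 with 14490 not a perfect square). To show equality we compute the minimal polynomial of γ. From γ = √69 + √210: γ^2 = 69 + 2√(14490) + 210 = 279 + 2√(14490), so γ^2 - 279 = 2√(14490); squaring, (γ^2 - 279)^2 = 4·14490, i.e. γ^4 - 558γ^2 + 77841 - 57960 = 0, i.e. γ^4 - 558γ^2 + 19881 = 0. So γ is a root of x^4 - 558x^2 + 19881. This polynomial is irreducible over Q: it has no rational root (each ±√69 ± √210 is irrational), and any factorization into two quadratics over Q would force √(14490) ∈ Q (pairing opposite roots) or √69, √210 ∈ Q (other pairings), all impossible. Hence [Q(γ):Q] = 4 = [Q(√69, √210):Q], so Q(γ) = Q(√69, √210).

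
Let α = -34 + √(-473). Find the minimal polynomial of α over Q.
m_α(x) = x^2 + 68x + 1629

From α + 34 = √(-473), squaring gives (α + 34)^2 = -473, i.e. α^2 + 68α + 1156 = -473, so α^2 + 68α + 1629 = 0. The discriminant of x^2 + 68x + 1629 is (68)^2 - 4·(1629) = 4624 - 6516 = -1892, and 4·(-473) is not a perfect square in Q since -473 is squarefree and ≠ 1. Hence x^2 + 68x + 1629 is irreducible over Q and is the minimal polynomial of α.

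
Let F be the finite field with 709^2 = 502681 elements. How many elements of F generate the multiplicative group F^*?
There are φ(502680) = 129920 primitive elements

F_q^* is cyclic of order q - 1 = 502680. A cyclic group of order m has exactly φ(m) generators. Here m = 502680 = 2^3 · 3 · 5 · 59 · 71, so the number of primitive elements is φ(502680) = 129920.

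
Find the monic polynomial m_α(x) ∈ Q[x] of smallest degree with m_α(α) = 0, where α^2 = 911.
m_α(x) = x^2 - 911

α satisfies α^2 - 911 = 0, so x^2 - 911 annihilates α. Since d = 911 is squarefree and ≠ 1, it is not a perfect square in Q, so x^2 - 911 has no rational root and is therefore irreducible over Q (a degree-2 polynomial over a field is irreducible iff it has no root). Hence m_α(x) = x^2 - 911.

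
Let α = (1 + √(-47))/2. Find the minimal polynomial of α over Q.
m_α(x) = x^2 - x + 12

From 2α - 1 = √(-47), squaring gives (2α - 1)^2 = -47, i.e. 4α^2 - 4α + 1 = -47, so α^2 - α + (1 + 47)/4 = 0. Since -47 ≡ 1 (mod 4), (1 + 47)/4 = 12 ∈ Z. The polynomial x^2 - x + 12 has discriminant 1 - 4·(12) = -47, which is not a perfect square in Q (d = -47 is squarefree and ≠ 1), so x^2 - x + 12 is irreducible over Q. It is the minimal polynomial of α.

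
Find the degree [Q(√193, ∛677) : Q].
[Q(√193, ∛677) : Q] = 6

Let L = Q(√193, ∛677). Since Q(√193) ⊂ L and [Q(√193):Q] = 2, the tower law gives 2 | [L:Q]. Likewise Q(∛677) ⊂ L with [Q(∛677):Q] = 3 (because 677 is not a perfect cube), so 3 | [L:Q]. As gcd(2,3) = 1, [L:Q] is divisible by 6. Conversely L is generated over Q by √193 and ∛677, so [L:Q] ≤ 2·3 = 6. Therefore [Q(√193, ∛677) : Q] = 6.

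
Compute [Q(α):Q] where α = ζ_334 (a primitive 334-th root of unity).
[Q(α):Q] = 166

The minimal polynomial of ζ_334 over Q is the 334-th cyclotomic polynomial Φ_334(x), which is irreducible over Q and has degree φ(334) = 166. Hence [Q(α):Q] = φ(334) = 166.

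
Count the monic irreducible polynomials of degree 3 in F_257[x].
There are 5658112 monic irreducible polynomials of degree 3 over F_257

Each element of F_{257^3} that lies in no proper subfield is a root of exactly one monic irreducible of degree 3 over F_257, and each such polynomial has 3 distinct roots in F_{257^3}. By Möbius inversion the count is N_257(3) = (1/3) Σ_{d|3} μ(3/d) · 257^d = (1/3)(μ(3)·257^1 + μ(1)·257^3) = 16974336/3 = 5658112.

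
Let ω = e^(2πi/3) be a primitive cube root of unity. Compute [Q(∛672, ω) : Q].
[Q(∛672, ω) : Q] = 6

[Q(∛672):Q] = 3 (min poly x^3 - 672, irreducible since 672 is not a perfect cube). [Q(ω):Q] = 2 (min poly x^2 + x + 1). Since Q(∛672) ⊂ R and ω ∉ R, we have ω ∉ Q(∛672), so x^2 + x + 1 remains irreducible over Q(∛672) and [Q(∛672, ω) : Q(∛672)] = 2. By the tower law, [Q(∛672, ω) : Q] = 3 · 2 = 6. (In fact Q(∛672, ω) is the splitting field of x^3 - 672 over Q.)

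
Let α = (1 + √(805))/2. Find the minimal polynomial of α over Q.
m_α(x) = x^2 - x - 201

From 2α - 1 = √(805), squaring gives (2α - 1)^2 = 805, i.e. 4α^2 - 4α + 1 = 805, so α^2 - α + (1 - 805)/4 = 0. Since 805 ≡ 1 (mod 4), (1 - 805)/4 = -201 ∈ Z. The polynomial x^2 - x - 201 has discriminant 1 - 4·(-201) = 805, which is not a perfect square in Q (d = 805 is squarefree and ≠ 1), so x^2 - x - 201 is irreducible over Q. It is the minimal polynomial of α.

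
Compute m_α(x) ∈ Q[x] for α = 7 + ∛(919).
m_α(x) = x^3 - 21x^2 + 147x - 1262

Set β = α - 7 = ∛(919), so β^3 = 919. Then (α - 7)^3 - 919 = 0, i.e. α is a root of g(x) = (x - 7)^3 - 919 = x^3 - 21x^2 + 147x - 1262. Since g(x) = h(x - 7) where h(x) = x^3 - 919, and h is irreducible over Q (because 919 is not a perfect cube, so h has no rational root, and a monic cubic with no rational root is irreducible), g is also irreducible (irreducibility is preserved under the substitution x → x - 7). Hence m_α(x) = x^3 - 21x^2 + 147x - 1262.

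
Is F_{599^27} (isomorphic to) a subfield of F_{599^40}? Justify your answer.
No: F_{599^27} is not a subfield of F_{599^40}

F_{p^m} embeds in F_{p^n} iff m | n. Here 27 ∤ 40 (since 40 = 1·27 + 13 with remainder 13 ≠ 0), so F_{599^27} is not a subfield of F_{599^40}. Equivalently: if it were, the tower law would give 27 = [F_{599^27}:F_599] dividing [F_{599^40}:F_599] = 40, contradiction.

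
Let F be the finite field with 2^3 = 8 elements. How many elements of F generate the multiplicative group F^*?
There are φ(7) = 6 primitive elements

F_q^* is cyclic of order q - 1 = 7. A cyclic group of order m has exactly φ(m) generators. Here m = 7 = 7, so the number of primitive elements is φ(7) = 6.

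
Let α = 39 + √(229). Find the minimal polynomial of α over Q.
m_α(x) = x^2 - 78x + 1292

From α - 39 = √(229), squaring gives (α - 39)^2 = 229, i.e. α^2 - 78α + 1521 = 229, so α^2 - 78α + 1292 = 0. The discriminant of x^2 - 78x + 1292 is (-78)^2 - 4·(1292) = 6084 - 5168 = 916, and 4·(229) is not a perfect square in Q since 229 is squarefree and ≠ 1. Hence x^2 - 78x + 1292 is irreducible over Q and is the minimal polynomial of α.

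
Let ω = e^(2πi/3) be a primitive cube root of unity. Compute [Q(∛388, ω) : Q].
[Q(∛388, ω) : Q] = 6

[Q(∛388):Q] = 3 (min poly x^3 - 388, irreducible since 388 is not a perfect cube). [Q(ω):Q] = 2 (min poly x^2 + x + 1). Since Q(∛388) ⊂ R and ω ∉ R, we have ω ∉ Q(∛388), so x^2 + x + 1 remains irreducible over Q(∛388) and [Q(∛388, ω) : Q(∛388)] = 2. By the tower law, [Q(∛388, ω) : Q] = 3 · 2 = 6. (In fact Q(∛388, ω) is the splitting field of x^3 - 388 over Q.)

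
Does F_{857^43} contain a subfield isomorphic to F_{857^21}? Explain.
No: F_{857^21} is not a subfield of F_{857^43}

F_{p^m} embeds in F_{p^n} iff m | n. Here 21 ∤ 43 (since 43 = 2·21 + 1 with remainder 1 ≠ 0), so F_{857^21} is not a subfield of F_{857^43}. Equivalently: if it were, the tower law would give 21 = [F_{857^21}:F_857] dividing [F_{857^43}:F_857] = 43, contradiction.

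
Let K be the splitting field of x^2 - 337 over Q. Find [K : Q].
[K : Q] = 2

f(x) = x^2 - 337 factors as (x - √337)(x + √337). The splitting field is K = Q(√337). Since 337 is squarefree and > 1, it is not a perfect square, so x^2 - 337 is irreducible over Q and [Q(√337) : Q] = 2. Hence [K : Q] = 2.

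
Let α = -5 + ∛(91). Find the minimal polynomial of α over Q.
m_α(x) = x^3 + 15x^2 + 75x + 34

Set β = α + 5 = ∛(91), so β^3 = 91. Then (α + 5)^3 - 91 = 0, i.e. α is a root of g(x) = (x + 5)^3 - 91 = x^3 + 15x^2 + 75x + 34. Since g(x) = h(x + 5) where h(x) = x^3 - 91, and h is irreducible over Q (because 91 is not a perfect cube, so h has no rational root, and a monic cubic with no rational root is irreducible), g is also irreducible (irreducibility is preserved under the substitution x → x + 5). Hence m_α(x) = x^3 + 15x^2 + 75x + 34.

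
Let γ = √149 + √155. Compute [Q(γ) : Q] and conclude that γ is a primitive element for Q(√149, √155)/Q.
[Q(γ) : Q] = 4 (equivalently, Q(γ) = Q(√149, √155))

Obviously Q(γ) ⊆ Q(√149, √155), and [Q(√149, √155):Q] = 4 (since 149, 155 are distinct squarefree integers > 1 with 23095 not a perfect square). To show equality we compute the minimal polynomial of γ. From γ = √149 + √155: γ^2 = 149 + 2√(23095) + 155 = 304 + 2√(23095), so γ^2 - 304 = 2√(23095); squaring, (γ^2 - 304)^2 = 4·23095, i.e. γ^4 - 608γ^2 + 92416 - 92380 = 0, i.e. γ^4 - 608γ^2 + 36 = 0. So γ is a root of x^4 - 608x^2 + 36. This polynomial is irreducible over Q: it has no rational root (each ±√149 ± √155 is irrational), and any factorization into two quadratics over Q would force √(23095) ∈ Q (pairing opposite roots) or √149, √155 ∈ Q (other pairings), all impossible. Hence [Q(γ):Q] = 4 = [Q(√149, √155):Q], so Q(γ) = Q(√149, √155).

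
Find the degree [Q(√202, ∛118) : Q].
[Q(√202, ∛118) : Q] = 6

Let L = Q(√202, ∛118). Since Q(√202) ⊂ L and [Q(√202):Q] = 2, the tower law gives 2 | [L:Q]. Likewise Q(∛118) ⊂ L with [Q(∛118):Q] = 3 (because 118 is not a perfect cube), so 3 | [L:Q]. As gcd(2,3) = 1, [L:Q] is divisible by 6. Conversely L is generated over Q by √202 and ∛118, so [L:Q] ≤ 2·3 = 6. Therefore [Q(√202, ∛118) : Q] = 6.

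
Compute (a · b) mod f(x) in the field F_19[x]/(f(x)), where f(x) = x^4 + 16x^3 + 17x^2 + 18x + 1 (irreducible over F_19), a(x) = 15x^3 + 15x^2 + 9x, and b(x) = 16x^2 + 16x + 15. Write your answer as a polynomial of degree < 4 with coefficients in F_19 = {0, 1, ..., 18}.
a · b ≡ 15x^3 + 7x^2 + 12x + 16 (mod f(x))

Multiply in F_19[x]: a(x)·b(x) = (15x^3 + 15x^2 + 9x)·(16x^2 + 16x + 15) = 12x^5 + 5x^4 + x^3 + 8x^2 + 2x. This has degree ≥ 4, so divide by f(x) over F_19: 12x^5 + 5x^4 + x^3 + 8x^2 + 2x = (12x + 3)·(x^4 + 16x^3 + 17x^2 + 18x + 1) + (15x^3 + 7x^2 + 12x + 16). Hence a·b ≡ 15x^3 + 7x^2 + 12x + 16 (mod f). (F_19[x]/(f) is a field with 19^4 = 130321 elements since f is irreducible of degree 4.)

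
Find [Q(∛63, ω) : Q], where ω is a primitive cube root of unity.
[Q(∛63, ω) : Q] = 6

[Q(∛63):Q] = 3 (min poly x^3 - 63, irreducible since 63 is not a perfect cube). [Q(ω):Q] = 2 (min poly x^2 + x + 1). Since Q(∛63) ⊂ R and ω ∉ R, we have ω ∉ Q(∛63), so x^2 + x + 1 remains irreducible over Q(∛63) and [Q(∛63, ω) : Q(∛63)] = 2. By the tower law, [Q(∛63, ω) : Q] = 3 · 2 = 6. (In fact Q(∛63, ω) is the splitting field of x^3 - 63 over Q.)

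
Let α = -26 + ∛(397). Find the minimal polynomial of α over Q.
m_α(x) = x^3 + 78x^2 + 2028x + 17179

Set β = α + 26 = ∛(397), so β^3 = 397. Then (α + 26)^3 - 397 = 0, i.e. α is a root of g(x) = (x + 26)^3 - 397 = x^3 + 78x^2 + 2028x + 17179. Since g(x) = h(x + 26) where h(x) = x^3 - 397, and h is irreducible over Q (because 397 is not a perfect cube, so h has no rational root, and a monic cubic with no rational root is irreducible), g is also irreducible (irreducibility is preserved under the substitution x → x + 26). Hence m_α(x) = x^3 + 78x^2 + 2028x + 17179.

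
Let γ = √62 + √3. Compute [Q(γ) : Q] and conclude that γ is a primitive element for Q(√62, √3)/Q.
[Q(γ) : Q] = 4 (equivalently, Q(γ) = Q(√62, √3))

Obviously Q(γ) ⊆ Q(√62, √3), and [Q(√62, √3):Q] = 4 (since 62, 3 are distinct squarefree integers > 1 with 186 not a perfect square). To show equality we compute the minimal polynomial of γ. From γ = √62 + √3: γ^2 = 62 + 2√(186) + 3 = 65 + 2√(186), so γ^2 - 65 = 2√(186); squaring, (γ^2 - 65)^2 = 4·186, i.e. γ^4 - 130γ^2 + 4225 - 744 = 0, i.e. γ^4 - 130γ^2 + 3481 = 0. So γ is a root of x^4 - 130x^2 + 3481. This polynomial is irreducible over Q: it has no rational root (each ±√62 ± √3 is irrational), and any factorization into two quadratics over Q would force √(186) ∈ Q (pairing opposite roots) or √62, √3 ∈ Q (other pairings), all impossible. Hence [Q(γ):Q] = 4 = [Q(√62, √3):Q], so Q(γ) = Q(√62, √3).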